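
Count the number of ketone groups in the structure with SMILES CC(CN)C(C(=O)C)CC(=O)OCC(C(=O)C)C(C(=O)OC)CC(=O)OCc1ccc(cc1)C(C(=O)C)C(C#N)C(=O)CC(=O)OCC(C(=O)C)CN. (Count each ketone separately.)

Taking each segment in turn:
  CH(CH2NH2): pendant –CH2NH2: N on sp³ C, no adjacent C=O → amine.
  CH(COCH3): pendant –COCH3: carbonyl C bonded to two carbons → ketone.
  CH2COOCH2: –C(=O)–O–C with C on the carbonyl side → ester.
  CH(COCH3): pendant –COCH3: carbonyl C bonded to two carbons → ketone.
  CH(COOCH3): pendant –COOCH3: carbonyl C bonded to C and –OCH3 → ester.
  CH2COOCH2: –C(=O)–O–C with C on the carbonyl side → ester.
  C6H4: para-disubstituted benzene ring → arene.
  CH(COCH3): pendant –COCH3: carbonyl C bonded to two carbons → ketone.
  CH(CN): pendant –C≡N: nitrile.
  CO: –C(=O)– with carbon on both sides → ketone.
  CH2COOCH2: –C(=O)–O–C with C on the carbonyl side → ester.
  CH(COCH3): pendant –COCH3: carbonyl C bonded to two carbons → ketone.
  CH2NH2: –NH2 on an sp³ carbon with no adjacent C=O → amine.
Ketone appears at: CH(COCH3), CH(COCH3), CH(COCH3), CO, CH(COCH3) → 5.

5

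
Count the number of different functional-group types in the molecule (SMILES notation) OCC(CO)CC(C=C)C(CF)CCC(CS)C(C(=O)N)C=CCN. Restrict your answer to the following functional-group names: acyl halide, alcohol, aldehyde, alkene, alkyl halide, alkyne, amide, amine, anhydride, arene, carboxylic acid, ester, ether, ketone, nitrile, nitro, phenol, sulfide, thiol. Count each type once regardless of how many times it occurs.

Working along the chain:
  HOCH2: HO– on an sp³ carbon → alcohol.
  CH(CH2OH): pendant –CH2OH on an sp³ backbone C → alcohol.
  CH(CH=CH2): pendant –CH=CH2: C=C double bond → alkene.
  CH(CH2F): pendant –CH2X: halogen on sp³ carbon → alkyl halide.
  CH(CH2SH): pendant –CH2SH → thiol.
  CH(CONH2): pendant –CONH2: carbonyl C bonded to C and N → amide.
  CH=CH: C=C double bond → alkene.
  CH2NH2: –NH2 on an sp³ carbon with no adjacent C=O → amine.
Distinct types present: alcohol, alkene, alkyl halide, amide, amine, thiol.

6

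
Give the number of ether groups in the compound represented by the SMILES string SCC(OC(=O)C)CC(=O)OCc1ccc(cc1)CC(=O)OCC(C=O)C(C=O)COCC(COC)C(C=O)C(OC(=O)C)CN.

Working along the chain:
  HSCH2: –SH on an sp³ carbon → thiol.
  CH(OCOCH3): pendant –OC(=O)CH3: an acyloxy group → ester.
  CH2COOCH2: –C(=O)–O–C with C on the carbonyl side → ester.
  C6H4: para-disubstituted benzene ring → arene.
  CH2COOCH2: –C(=O)–O–C with C on the carbonyl side → ester.
  CH(CHO): pendant –CHO: carbonyl C bonded to C and H → aldehyde.
  CH(CHO): pendant –CHO: carbonyl C bonded to C and H → aldehyde.
  CH2OCH2: C–O–C with sp³ carbons on both sides and no adjacent C=O → ether.
  CH(CH2OCH3): pendant –CH2OCH3: C–O–C linkage → ether.
  CH(CHO): pendant –CHO: carbonyl C bonded to C and H → aldehyde.
  CH(OCOCH3): pendant –OC(=O)CH3: an acyloxy group → ester.
  CH2NH2: –NH2 on an sp³ carbon with no adjacent C=O → amine.
Ether appears at: CH2OCH2, CH(CH2OCH3) → 2.

2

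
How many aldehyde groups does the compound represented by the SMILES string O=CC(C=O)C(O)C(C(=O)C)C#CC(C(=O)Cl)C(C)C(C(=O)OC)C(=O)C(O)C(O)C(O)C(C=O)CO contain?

3

terminal –CHO: carbonyl C bonded to H and C → aldehyde.
pendant –CHO: carbonyl C bonded to C and H → aldehyde.
–OH on an sp³ carbon → alcohol (secondary).
pendant –COCH3: carbonyl C bonded to two carbons → ketone.
C≡C triple bond → alkyne.
pendant –C(=O)X: carbonyl C bonded to C and halogen → acyl halide.
pendant –COOCH3: carbonyl C bonded to C and –OCH3 → ester.
–C(=O)– with carbon on both sides → ketone.
–OH on an sp³ carbon → alcohol (secondary).
–OH on an sp³ carbon → alcohol (secondary).
–OH on an sp³ carbon → alcohol (secondary).
pendant –CHO: carbonyl C bonded to C and H → aldehyde.
–OH on an sp³ carbon → alcohol.
Aldehyde appears at: OHC, CH(CHO), CH(CHO) → 3.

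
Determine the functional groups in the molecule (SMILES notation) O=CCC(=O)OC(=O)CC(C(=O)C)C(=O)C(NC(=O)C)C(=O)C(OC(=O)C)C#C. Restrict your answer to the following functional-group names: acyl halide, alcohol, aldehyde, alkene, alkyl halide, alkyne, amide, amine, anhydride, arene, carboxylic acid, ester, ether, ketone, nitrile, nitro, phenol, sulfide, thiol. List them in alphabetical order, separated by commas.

terminal –CHO: carbonyl C bonded to H and C → aldehyde.
two acyl groups sharing one oxygen, –C(=O)–O–C(=O)– → anhydride.
pendant –COCH3: carbonyl C bonded to two carbons → ketone.
–C(=O)– with carbon on both sides → ketone.
pendant –NHC(=O)CH3: N bonded to a carbonyl → amide (not amine).
–C(=O)– with carbon on both sides → ketone.
pendant –OC(=O)CH3: an acyloxy group → ester.
C≡C triple bond → alkyne.

aldehyde, alkyne, amide, anhydride, ester, ketone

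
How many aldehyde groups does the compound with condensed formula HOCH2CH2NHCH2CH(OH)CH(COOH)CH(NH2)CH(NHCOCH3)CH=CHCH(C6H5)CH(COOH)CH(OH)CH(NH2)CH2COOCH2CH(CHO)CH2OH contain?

1

Working along the chain:
  HOCH2: HO– on an sp³ carbon → alcohol.
  CH2NHCH2: C–N–C with sp³ carbons and no adjacent C=O → amine (secondary).
  CH(OH): –OH on an sp³ carbon → alcohol (secondary).
  CH(COOH): pendant –COOH: carbonyl C bonded to C and –OH → carboxylic acid.
  CH(NH2): –NH2 on an sp³ carbon with no adjacent C=O → amine.
  CH(NHCOCH3): pendant –NHC(=O)CH3: N bonded to a carbonyl → amide (not amine).
  CH=CH: C=C double bond → alkene.
  CH(C6H5): pendant –C6H5: benzene ring → arene.
  CH(COOH): pendant –COOH: carbonyl C bonded to C and –OH → carboxylic acid.
  CH(OH): –OH on an sp³ carbon → alcohol (secondary).
  CH(NH2): –NH2 on an sp³ carbon with no adjacent C=O → amine.
  CH2COOCH2: –C(=O)–O–C with C on the carbonyl side → ester.
  CH(CHO): pendant –CHO: carbonyl C bonded to C and H → aldehyde.
  CH2OH: –OH on an sp³ carbon → alcohol.
Aldehyde appears at: CH(CHO) → 1.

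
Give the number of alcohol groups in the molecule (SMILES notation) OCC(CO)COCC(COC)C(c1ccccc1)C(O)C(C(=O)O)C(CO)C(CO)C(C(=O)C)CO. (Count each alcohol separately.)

HO– on an sp³ carbon → alcohol.
pendant –CH2OH on an sp³ backbone C → alcohol.
C–O–C with sp³ carbons on both sides and no adjacent C=O → ether.
pendant –CH2OCH3: C–O–C linkage → ether.
pendant –C6H5: benzene ring → arene.
–OH on an sp³ carbon → alcohol (secondary).
pendant –COOH: carbonyl C bonded to C and –OH → carboxylic acid.
pendant –CH2OH on an sp³ backbone C → alcohol.
pendant –CH2OH on an sp³ backbone C → alcohol.
pendant –COCH3: carbonyl C bonded to two carbons → ketone.
–OH on an sp³ carbon → alcohol.
Alcohol appears at: HOCH2, CH(CH2OH), CH(OH), CH(CH2OH), CH(CH2OH), CH2OH → 6.

6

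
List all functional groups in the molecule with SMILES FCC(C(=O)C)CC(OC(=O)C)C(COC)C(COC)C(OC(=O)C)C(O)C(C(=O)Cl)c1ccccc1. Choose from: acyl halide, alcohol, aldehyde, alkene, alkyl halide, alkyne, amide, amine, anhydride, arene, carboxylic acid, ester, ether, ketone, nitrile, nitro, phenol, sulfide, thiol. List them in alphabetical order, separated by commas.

Reading the structure from left to right:
  FCH2: halogen on an sp³ carbon → alkyl halide.
  CH(COCH3): pendant –COCH3: carbonyl C bonded to two carbons → ketone.
  CH(OCOCH3): pendant –OC(=O)CH3: an acyloxy group → ester.
  CH(CH2OCH3): pendant –CH2OCH3: C–O–C linkage → ether.
  CH(CH2OCH3): pendant –CH2OCH3: C–O–C linkage → ether.
  CH(OCOCH3): pendant –OC(=O)CH3: an acyloxy group → ester.
  CH(OH): –OH on an sp³ carbon → alcohol (secondary).
  CH(COCl): pendant –C(=O)X: carbonyl C bonded to C and halogen → acyl halide.
  C6H5: –C6H5 phenyl ring → arene.

acyl halide, alcohol, alkyl halide, arene, ester, ether, ketone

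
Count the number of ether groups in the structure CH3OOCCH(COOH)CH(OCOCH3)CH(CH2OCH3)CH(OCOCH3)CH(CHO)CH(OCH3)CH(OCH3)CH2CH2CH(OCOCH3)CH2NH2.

3

Working along the chain:
  CH3OOC: CH3O–C(=O)–: carbonyl C bonded to C and to –OCH3 → ester (not ketone + ether).
  CH(COOH): pendant –COOH: carbonyl C bonded to C and –OH → carboxylic acid.
  CH(OCOCH3): pendant –OC(=O)CH3: an acyloxy group → ester.
  CH(CH2OCH3): pendant –CH2OCH3: C–O–C linkage → ether.
  CH(OCOCH3): pendant –OC(=O)CH3: an acyloxy group → ester.
  CH(CHO): pendant –CHO: carbonyl C bonded to C and H → aldehyde.
  CH(OCH3): pendant –OCH3: C–O–C with sp³ C, no adjacent C=O → ether.
  CH(OCH3): pendant –OCH3: C–O–C with sp³ C, no adjacent C=O → ether.
  CH(OCOCH3): pendant –OC(=O)CH3: an acyloxy group → ester.
  CH2NH2: –NH2 on an sp³ carbon with no adjacent C=O → amine.
Ether appears at: CH(CH2OCH3), CH(OCH3), CH(OCH3) → 3.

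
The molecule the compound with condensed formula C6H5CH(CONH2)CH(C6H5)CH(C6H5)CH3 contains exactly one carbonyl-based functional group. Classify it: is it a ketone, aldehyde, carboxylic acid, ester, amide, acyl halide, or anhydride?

amide

The carbonyl is in the CH(CONH2) segment: pendant –CONH2: carbonyl C bonded to C and N → amide.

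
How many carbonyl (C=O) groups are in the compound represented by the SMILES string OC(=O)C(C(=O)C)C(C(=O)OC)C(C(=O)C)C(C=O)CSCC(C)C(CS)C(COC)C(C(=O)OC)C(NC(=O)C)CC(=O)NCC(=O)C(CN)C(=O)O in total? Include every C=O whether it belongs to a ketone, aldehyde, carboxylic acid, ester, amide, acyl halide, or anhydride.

HOOC: carboxylic acid, 1 C=O (running total 1).
CH(COCH3): ketone, 1 C=O (running total 2).
CH(COOCH3): ester, 1 C=O (running total 3).
CH(COCH3): ketone, 1 C=O (running total 4).
CH(CHO): aldehyde, 1 C=O (running total 5).
CH(COOCH3): ester, 1 C=O (running total 6).
CH(NHCOCH3): amide, 1 C=O (running total 7).
CH2CONHCH2: amide, 1 C=O (running total 8).
CO: ketone, 1 C=O (running total 9).
COOH: carboxylic acid, 1 C=O (running total 10).

10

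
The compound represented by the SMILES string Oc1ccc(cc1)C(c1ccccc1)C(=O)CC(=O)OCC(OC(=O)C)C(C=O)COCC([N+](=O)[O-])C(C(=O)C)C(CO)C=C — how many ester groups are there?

2

Taking each segment in turn:
  HOC6H4: –OH attached directly to an aromatic ring → phenol (not alcohol); the ring itself is an arene.
  CH(C6H5): pendant –C6H5: benzene ring → arene.
  CO: –C(=O)– with carbon on both sides → ketone.
  CH2COOCH2: –C(=O)–O–C with C on the carbonyl side → ester.
  CH(OCOCH3): pendant –OC(=O)CH3: an acyloxy group → ester.
  CH(CHO): pendant –CHO: carbonyl C bonded to C and H → aldehyde.
  CH2OCH2: C–O–C with sp³ carbons on both sides and no adjacent C=O → ether.
  CH(NO2): –NO2 on an sp³ carbon → nitro (the N=O is not a carbonyl).
  CH(COCH3): pendant –COCH3: carbonyl C bonded to two carbons → ketone.
  CH(CH2OH): pendant –CH2OH on an sp³ backbone C → alcohol.
  CH=CH2: C=C double bond → alkene.
Ester appears at: CH2COOCH2, CH(OCOCH3) → 2.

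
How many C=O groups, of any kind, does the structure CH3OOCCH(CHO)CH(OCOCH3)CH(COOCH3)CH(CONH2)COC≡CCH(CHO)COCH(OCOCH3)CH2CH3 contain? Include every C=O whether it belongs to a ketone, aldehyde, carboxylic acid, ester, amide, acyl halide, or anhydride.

CH3OOC: ester, 1 C=O (running total 1).
CH(CHO): aldehyde, 1 C=O (running total 2).
CH(OCOCH3): ester, 1 C=O (running total 3).
CH(COOCH3): ester, 1 C=O (running total 4).
CH(CONH2): amide, 1 C=O (running total 5).
CO: ketone, 1 C=O (running total 6).
CH(CHO): aldehyde, 1 C=O (running total 7).
CO: ketone, 1 C=O (running total 8).
CH(OCOCH3): ester, 1 C=O (running total 9).

9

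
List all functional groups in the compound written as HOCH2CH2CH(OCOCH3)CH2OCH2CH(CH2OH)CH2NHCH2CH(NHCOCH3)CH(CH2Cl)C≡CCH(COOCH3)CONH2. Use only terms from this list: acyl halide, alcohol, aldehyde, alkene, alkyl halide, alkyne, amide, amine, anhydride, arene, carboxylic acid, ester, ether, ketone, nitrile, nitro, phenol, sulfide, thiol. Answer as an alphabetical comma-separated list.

alcohol, alkyl halide, alkyne, amide, amine, ester, ether

Reading the structure from left to right:
  HOCH2: HO– on an sp³ carbon → alcohol.
  CH(OCOCH3): pendant –OC(=O)CH3: an acyloxy group → ester.
  CH2OCH2: C–O–C with sp³ carbons on both sides and no adjacent C=O → ether.
  CH(CH2OH): pendant –CH2OH on an sp³ backbone C → alcohol.
  CH2NHCH2: C–N–C with sp³ carbons and no adjacent C=O → amine (secondary).
  CH(NHCOCH3): pendant –NHC(=O)CH3: N bonded to a carbonyl → amide (not amine).
  CH(CH2Cl): pendant –CH2X: halogen on sp³ carbon → alkyl halide.
  C≡C: C≡C triple bond → alkyne.
  CH(COOCH3): pendant –COOCH3: carbonyl C bonded to C and –OCH3 → ester.
  CONH2: –C(=O)NH2: carbonyl C bonded to C and to N → amide (the N is not a separate amine).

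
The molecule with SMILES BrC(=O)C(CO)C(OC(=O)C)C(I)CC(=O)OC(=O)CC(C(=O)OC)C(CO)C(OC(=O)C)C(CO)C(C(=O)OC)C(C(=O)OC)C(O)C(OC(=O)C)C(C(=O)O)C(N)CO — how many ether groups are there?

–C(=O)Br: carbonyl C bonded to C and to a halogen → acyl halide (not alkyl halide).
pendant –CH2OH on an sp³ backbone C → alcohol.
pendant –OC(=O)CH3: an acyloxy group → ester.
halogen on an sp³ carbon → alkyl halide.
two acyl groups sharing one oxygen, –C(=O)–O–C(=O)– → anhydride.
pendant –COOCH3: carbonyl C bonded to C and –OCH3 → ester.
pendant –CH2OH on an sp³ backbone C → alcohol.
pendant –OC(=O)CH3: an acyloxy group → ester.
pendant –CH2OH on an sp³ backbone C → alcohol.
pendant –COOCH3: carbonyl C bonded to C and –OCH3 → ester.
pendant –COOCH3: carbonyl C bonded to C and –OCH3 → ester.
–OH on an sp³ carbon → alcohol (secondary).
pendant –OC(=O)CH3: an acyloxy group → ester.
pendant –COOH: carbonyl C bonded to C and –OH → carboxylic acid.
–NH2 on an sp³ carbon with no adjacent C=O → amine.
–OH on an sp³ carbon → alcohol.
No segment is a ether: CH(CH2OH) is alcohol, not ether; CH(OCOCH3) is ester, not ether; CH2CO-O-COCH2 is anhydride, not ether. → 0.

0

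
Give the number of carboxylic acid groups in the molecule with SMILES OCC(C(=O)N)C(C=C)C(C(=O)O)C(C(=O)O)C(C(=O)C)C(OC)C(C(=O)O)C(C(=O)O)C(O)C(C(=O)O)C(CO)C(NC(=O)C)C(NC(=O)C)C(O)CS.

Taking each segment in turn:
  HOCH2: HO– on an sp³ carbon → alcohol.
  CH(CONH2): pendant –CONH2: carbonyl C bonded to C and N → amide.
  CH(CH=CH2): pendant –CH=CH2: C=C double bond → alkene.
  CH(COOH): pendant –COOH: carbonyl C bonded to C and –OH → carboxylic acid.
  CH(COOH): pendant –COOH: carbonyl C bonded to C and –OH → carboxylic acid.
  CH(COCH3): pendant –COCH3: carbonyl C bonded to two carbons → ketone.
  CH(OCH3): pendant –OCH3: C–O–C with sp³ C, no adjacent C=O → ether.
  CH(COOH): pendant –COOH: carbonyl C bonded to C and –OH → carboxylic acid.
  CH(COOH): pendant –COOH: carbonyl C bonded to C and –OH → carboxylic acid.
  CH(OH): –OH on an sp³ carbon → alcohol (secondary).
  CH(COOH): pendant –COOH: carbonyl C bonded to C and –OH → carboxylic acid.
  CH(CH2OH): pendant –CH2OH on an sp³ backbone C → alcohol.
  CH(NHCOCH3): pendant –NHC(=O)CH3: N bonded to a carbonyl → amide (not amine).
  CH(NHCOCH3): pendant –NHC(=O)CH3: N bonded to a carbonyl → amide (not amine).
  CH(OH): –OH on an sp³ carbon → alcohol (secondary).
  CH2SH: –SH on an sp³ carbon → thiol.
Carboxylic acid appears at: CH(COOH), CH(COOH), CH(COOH), CH(COOH), CH(COOH) → 5.

5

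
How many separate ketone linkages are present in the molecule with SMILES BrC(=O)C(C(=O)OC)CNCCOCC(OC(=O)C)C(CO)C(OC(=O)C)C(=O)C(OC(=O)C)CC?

1

–C(=O)Br: carbonyl C bonded to C and to a halogen → acyl halide (not alkyl halide).
pendant –COOCH3: carbonyl C bonded to C and –OCH3 → ester.
C–N–C with sp³ carbons and no adjacent C=O → amine (secondary).
C–O–C with sp³ carbons on both sides and no adjacent C=O → ether.
pendant –OC(=O)CH3: an acyloxy group → ester.
pendant –CH2OH on an sp³ backbone C → alcohol.
pendant –OC(=O)CH3: an acyloxy group → ester.
–C(=O)– with carbon on both sides → ketone.
pendant –OC(=O)CH3: an acyloxy group → ester.
Ketone appears at: CO → 1.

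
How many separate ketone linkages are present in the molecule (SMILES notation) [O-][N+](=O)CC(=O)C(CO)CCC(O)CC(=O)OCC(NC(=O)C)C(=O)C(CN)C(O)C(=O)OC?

2

–NO2 on carbon → nitro group.
–C(=O)– with carbon on both sides → ketone.
pendant –CH2OH on an sp³ backbone C → alcohol.
–OH on an sp³ carbon → alcohol (secondary).
–C(=O)–O–C with C on the carbonyl side → ester.
pendant –NHC(=O)CH3: N bonded to a carbonyl → amide (not amine).
–C(=O)– with carbon on both sides → ketone.
pendant –CH2NH2: N on sp³ C, no adjacent C=O → amine.
–OH on an sp³ carbon → alcohol (secondary).
–C(=O)OCH3: carbonyl C bonded to C and to –OCH3 → ester (not ketone + ether).
Ketone appears at: CO, CO → 2.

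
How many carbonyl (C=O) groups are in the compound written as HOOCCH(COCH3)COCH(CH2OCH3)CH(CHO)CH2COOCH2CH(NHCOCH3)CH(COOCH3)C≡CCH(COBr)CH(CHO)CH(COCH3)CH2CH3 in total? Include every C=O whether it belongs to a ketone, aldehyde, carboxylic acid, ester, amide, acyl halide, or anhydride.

10

HOOC: carboxylic acid, 1 C=O (running total 1).
CH(COCH3): ketone, 1 C=O (running total 2).
CO: ketone, 1 C=O (running total 3).
CH(CHO): aldehyde, 1 C=O (running total 4).
CH2COOCH2: ester, 1 C=O (running total 5).
CH(NHCOCH3): amide, 1 C=O (running total 6).
CH(COOCH3): ester, 1 C=O (running total 7).
CH(COBr): acyl halide, 1 C=O (running total 8).
CH(CHO): aldehyde, 1 C=O (running total 9).
CH(COCH3): ketone, 1 C=O (running total 10).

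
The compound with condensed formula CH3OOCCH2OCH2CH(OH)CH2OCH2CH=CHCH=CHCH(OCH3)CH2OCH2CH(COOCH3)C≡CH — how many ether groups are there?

CH3O–C(=O)–: carbonyl C bonded to C and to –OCH3 → ester (not ketone + ether).
C–O–C with sp³ carbons on both sides and no adjacent C=O → ether.
–OH on an sp³ carbon → alcohol (secondary).
C–O–C with sp³ carbons on both sides and no adjacent C=O → ether.
C=C double bond → alkene.
C=C double bond → alkene.
pendant –OCH3: C–O–C with sp³ C, no adjacent C=O → ether.
C–O–C with sp³ carbons on both sides and no adjacent C=O → ether.
pendant –COOCH3: carbonyl C bonded to C and –OCH3 → ester.
C≡C triple bond → alkyne.
Ether appears at: CH2OCH2, CH2OCH2, CH(OCH3), CH2OCH2 → 4.

4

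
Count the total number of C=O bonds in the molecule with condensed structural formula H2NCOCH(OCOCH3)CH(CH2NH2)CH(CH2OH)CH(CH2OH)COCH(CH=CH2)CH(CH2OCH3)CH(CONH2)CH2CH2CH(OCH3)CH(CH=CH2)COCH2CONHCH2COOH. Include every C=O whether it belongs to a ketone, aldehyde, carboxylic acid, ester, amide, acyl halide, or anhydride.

H2NCO: amide, 1 C=O (running total 1).
CH(OCOCH3): ester, 1 C=O (running total 2).
CO: ketone, 1 C=O (running total 3).
CH(CONH2): amide, 1 C=O (running total 4).
CO: ketone, 1 C=O (running total 5).
CH2CONHCH2: amide, 1 C=O (running total 6).
COOH: carboxylic acid, 1 C=O (running total 7).

7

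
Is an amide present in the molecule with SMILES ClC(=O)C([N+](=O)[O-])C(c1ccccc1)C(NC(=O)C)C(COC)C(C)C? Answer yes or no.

yes

Working along the chain:
  ClCO: –C(=O)Cl: carbonyl C bonded to C and to a halogen → acyl halide (not alkyl halide).
  CH(NO2): –NO2 on an sp³ carbon → nitro (the N=O is not a carbonyl).
  CH(C6H5): pendant –C6H5: benzene ring → arene.
  CH(NHCOCH3): pendant –NHC(=O)CH3: N bonded to a carbonyl → amide (not amine).
  CH(CH2OCH3): pendant –CH2OCH3: C–O–C linkage → ether.
The CH(NHCOCH3) segment supplies the amide: pendant –NHC(=O)CH3: N bonded to a carbonyl → amide (not amine).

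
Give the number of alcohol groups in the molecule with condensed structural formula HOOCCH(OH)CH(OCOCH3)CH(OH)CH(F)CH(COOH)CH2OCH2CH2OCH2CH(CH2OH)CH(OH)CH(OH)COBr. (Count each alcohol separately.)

5

–COOH: carbonyl C bonded to –OH and C → carboxylic acid (the –OH is not a separate alcohol).
–OH on an sp³ carbon → alcohol (secondary).
pendant –OC(=O)CH3: an acyloxy group → ester.
–OH on an sp³ carbon → alcohol (secondary).
halogen on an sp³ carbon → alkyl halide.
pendant –COOH: carbonyl C bonded to C and –OH → carboxylic acid.
C–O–C with sp³ carbons on both sides and no adjacent C=O → ether.
C–O–C with sp³ carbons on both sides and no adjacent C=O → ether.
pendant –CH2OH on an sp³ backbone C → alcohol.
–OH on an sp³ carbon → alcohol (secondary).
–OH on an sp³ carbon → alcohol (secondary).
–C(=O)Br: carbonyl C bonded to C and to a halogen → acyl halide (not alkyl halide).
Alcohol appears at: CH(OH), CH(OH), CH(CH2OH), CH(OH), CH(OH) → 5.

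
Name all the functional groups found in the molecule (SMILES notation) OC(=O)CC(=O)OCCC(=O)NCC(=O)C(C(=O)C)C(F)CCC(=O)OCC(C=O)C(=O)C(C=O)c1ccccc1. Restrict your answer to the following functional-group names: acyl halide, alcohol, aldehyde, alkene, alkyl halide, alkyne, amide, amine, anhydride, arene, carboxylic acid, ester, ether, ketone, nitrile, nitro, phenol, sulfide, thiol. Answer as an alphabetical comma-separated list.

aldehyde, alkyl halide, amide, arene, carboxylic acid, ester, ketone

Working along the chain:
  HOOC: –COOH: carbonyl C bonded to –OH and C → carboxylic acid (the –OH is not a separate alcohol).
  CH2COOCH2: –C(=O)–O–C with C on the carbonyl side → ester.
  CH2CONHCH2: –C(=O)–N– linkage → amide (the N is not an amine).
  CO: –C(=O)– with carbon on both sides → ketone.
  CH(COCH3): pendant –COCH3: carbonyl C bonded to two carbons → ketone.
  CH(F): halogen on an sp³ carbon → alkyl halide.
  CH2COOCH2: –C(=O)–O–C with C on the carbonyl side → ester.
  CH(CHO): pendant –CHO: carbonyl C bonded to C and H → aldehyde.
  CO: –C(=O)– with carbon on both sides → ketone.
  CH(CHO): pendant –CHO: carbonyl C bonded to C and H → aldehyde.
  C6H5: –C6H5 phenyl ring → arene.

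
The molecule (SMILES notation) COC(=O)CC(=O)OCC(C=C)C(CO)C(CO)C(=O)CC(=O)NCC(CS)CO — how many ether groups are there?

Reading the structure from left to right:
  CH3OOC: CH3O–C(=O)–: carbonyl C bonded to C and to –OCH3 → ester (not ketone + ether).
  CH2COOCH2: –C(=O)–O–C with C on the carbonyl side → ester.
  CH(CH=CH2): pendant –CH=CH2: C=C double bond → alkene.
  CH(CH2OH): pendant –CH2OH on an sp³ backbone C → alcohol.
  CH(CH2OH): pendant –CH2OH on an sp³ backbone C → alcohol.
  CO: –C(=O)– with carbon on both sides → ketone.
  CH2CONHCH2: –C(=O)–N– linkage → amide (the N is not an amine).
  CH(CH2SH): pendant –CH2SH → thiol.
  CH2OH: –OH on an sp³ carbon → alcohol.
No segment is a ether: CH3OOC is ester, not ether; CH2COOCH2 is ester, not ether; CH(CH2OH) is alcohol, not ether. → 0.

0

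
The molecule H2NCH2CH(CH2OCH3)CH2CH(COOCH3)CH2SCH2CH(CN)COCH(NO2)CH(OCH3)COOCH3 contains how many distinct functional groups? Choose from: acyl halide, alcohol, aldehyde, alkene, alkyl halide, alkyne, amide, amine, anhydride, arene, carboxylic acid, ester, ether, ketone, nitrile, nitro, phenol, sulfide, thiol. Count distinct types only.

7

Taking each segment in turn:
  H2NCH2: –NH2 on an sp³ carbon with no adjacent C=O → amine.
  CH(CH2OCH3): pendant –CH2OCH3: C–O–C linkage → ether.
  CH(COOCH3): pendant –COOCH3: carbonyl C bonded to C and –OCH3 → ester.
  CH2SCH2: C–S–C linkage → sulfide (thioether).
  CH(CN): pendant –C≡N: nitrile.
  CO: –C(=O)– with carbon on both sides → ketone.
  CH(NO2): –NO2 on an sp³ carbon → nitro (the N=O is not a carbonyl).
  CH(OCH3): pendant –OCH3: C–O–C with sp³ C, no adjacent C=O → ether.
  COOCH3: –C(=O)OCH3: carbonyl C bonded to C and to –OCH3 → ester (not ketone + ether).
Distinct types present: amine, ester, ether, ketone, nitrile, nitro, sulfide.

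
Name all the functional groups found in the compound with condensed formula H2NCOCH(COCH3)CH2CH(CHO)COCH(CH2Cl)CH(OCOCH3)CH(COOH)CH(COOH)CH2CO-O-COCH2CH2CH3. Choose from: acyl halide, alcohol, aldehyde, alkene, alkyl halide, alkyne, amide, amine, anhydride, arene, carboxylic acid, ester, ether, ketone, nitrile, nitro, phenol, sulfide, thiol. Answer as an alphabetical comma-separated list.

–C(=O)NH2: carbonyl C bonded to C and to N → amide (the N is not a separate amine).
pendant –COCH3: carbonyl C bonded to two carbons → ketone.
pendant –CHO: carbonyl C bonded to C and H → aldehyde.
–C(=O)– with carbon on both sides → ketone.
pendant –CH2X: halogen on sp³ carbon → alkyl halide.
pendant –OC(=O)CH3: an acyloxy group → ester.
pendant –COOH: carbonyl C bonded to C and –OH → carboxylic acid.
pendant –COOH: carbonyl C bonded to C and –OH → carboxylic acid.
two acyl groups sharing one oxygen, –C(=O)–O–C(=O)– → anhydride.

aldehyde, alkyl halide, amide, anhydride, carboxylic acid, ester, ketone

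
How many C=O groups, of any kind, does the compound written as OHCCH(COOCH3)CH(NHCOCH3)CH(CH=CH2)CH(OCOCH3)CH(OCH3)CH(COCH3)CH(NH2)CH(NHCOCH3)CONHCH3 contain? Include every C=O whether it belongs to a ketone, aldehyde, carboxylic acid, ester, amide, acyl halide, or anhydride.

7

OHC: aldehyde, 1 C=O (running total 1).
CH(COOCH3): ester, 1 C=O (running total 2).
CH(NHCOCH3): amide, 1 C=O (running total 3).
CH(OCOCH3): ester, 1 C=O (running total 4).
CH(COCH3): ketone, 1 C=O (running total 5).
CH(NHCOCH3): amide, 1 C=O (running total 6).
CONHCH3: amide, 1 C=O (running total 7).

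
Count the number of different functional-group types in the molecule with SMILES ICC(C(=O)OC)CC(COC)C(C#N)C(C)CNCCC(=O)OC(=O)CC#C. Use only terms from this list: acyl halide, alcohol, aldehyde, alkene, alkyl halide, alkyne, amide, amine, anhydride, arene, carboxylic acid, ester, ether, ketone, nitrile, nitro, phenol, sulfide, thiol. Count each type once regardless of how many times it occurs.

7

Taking each segment in turn:
  ICH2: halogen on an sp³ carbon → alkyl halide.
  CH(COOCH3): pendant –COOCH3: carbonyl C bonded to C and –OCH3 → ester.
  CH(CH2OCH3): pendant –CH2OCH3: C–O–C linkage → ether.
  CH(CN): pendant –C≡N: nitrile.
  CH2NHCH2: C–N–C with sp³ carbons and no adjacent C=O → amine (secondary).
  CH2CO-O-COCH2: two acyl groups sharing one oxygen, –C(=O)–O–C(=O)– → anhydride.
  C≡CH: C≡C triple bond → alkyne.
Distinct types present: alkyl halide, alkyne, amine, anhydride, ester, ether, nitrile.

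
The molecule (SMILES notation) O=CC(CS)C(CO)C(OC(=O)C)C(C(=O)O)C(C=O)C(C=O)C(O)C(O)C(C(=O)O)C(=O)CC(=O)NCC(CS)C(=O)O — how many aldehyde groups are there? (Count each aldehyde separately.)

3

terminal –CHO: carbonyl C bonded to H and C → aldehyde.
pendant –CH2SH → thiol.
pendant –CH2OH on an sp³ backbone C → alcohol.
pendant –OC(=O)CH3: an acyloxy group → ester.
pendant –COOH: carbonyl C bonded to C and –OH → carboxylic acid.
pendant –CHO: carbonyl C bonded to C and H → aldehyde.
pendant –CHO: carbonyl C bonded to C and H → aldehyde.
–OH on an sp³ carbon → alcohol (secondary).
–OH on an sp³ carbon → alcohol (secondary).
pendant –COOH: carbonyl C bonded to C and –OH → carboxylic acid.
–C(=O)– with carbon on both sides → ketone.
–C(=O)–N– linkage → amide (the N is not an amine).
pendant –CH2SH → thiol.
–COOH: carbonyl C bonded to –OH and C → carboxylic acid (the –OH is not a separate alcohol).
Aldehyde appears at: OHC, CH(CHO), CH(CHO) → 3.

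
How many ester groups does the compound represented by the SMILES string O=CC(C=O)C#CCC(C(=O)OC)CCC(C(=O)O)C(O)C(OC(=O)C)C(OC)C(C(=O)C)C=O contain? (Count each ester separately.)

Working along the chain:
  OHC: terminal –CHO: carbonyl C bonded to H and C → aldehyde.
  CH(CHO): pendant –CHO: carbonyl C bonded to C and H → aldehyde.
  C≡C: C≡C triple bond → alkyne.
  CH(COOCH3): pendant –COOCH3: carbonyl C bonded to C and –OCH3 → ester.
  CH(COOH): pendant –COOH: carbonyl C bonded to C and –OH → carboxylic acid.
  CH(OH): –OH on an sp³ carbon → alcohol (secondary).
  CH(OCOCH3): pendant –OC(=O)CH3: an acyloxy group → ester.
  CH(OCH3): pendant –OCH3: C–O–C with sp³ C, no adjacent C=O → ether.
  CH(COCH3): pendant –COCH3: carbonyl C bonded to two carbons → ketone.
  CHO: terminal –CHO: carbonyl C bonded to H and C → aldehyde.
Ester appears at: CH(COOCH3), CH(OCOCH3) → 2.

2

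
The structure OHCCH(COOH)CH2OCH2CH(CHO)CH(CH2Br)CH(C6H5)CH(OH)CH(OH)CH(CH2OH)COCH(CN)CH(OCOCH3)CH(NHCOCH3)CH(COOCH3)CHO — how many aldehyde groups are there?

Taking each segment in turn:
  OHC: terminal –CHO: carbonyl C bonded to H and C → aldehyde.
  CH(COOH): pendant –COOH: carbonyl C bonded to C and –OH → carboxylic acid.
  CH2OCH2: C–O–C with sp³ carbons on both sides and no adjacent C=O → ether.
  CH(CHO): pendant –CHO: carbonyl C bonded to C and H → aldehyde.
  CH(CH2Br): pendant –CH2X: halogen on sp³ carbon → alkyl halide.
  CH(C6H5): pendant –C6H5: benzene ring → arene.
  CH(OH): –OH on an sp³ carbon → alcohol (secondary).
  CH(OH): –OH on an sp³ carbon → alcohol (secondary).
  CH(CH2OH): pendant –CH2OH on an sp³ backbone C → alcohol.
  CO: –C(=O)– with carbon on both sides → ketone.
  CH(CN): pendant –C≡N: nitrile.
  CH(OCOCH3): pendant –OC(=O)CH3: an acyloxy group → ester.
  CH(NHCOCH3): pendant –NHC(=O)CH3: N bonded to a carbonyl → amide (not amine).
  CH(COOCH3): pendant –COOCH3: carbonyl C bonded to C and –OCH3 → ester.
  CHO: terminal –CHO: carbonyl C bonded to H and C → aldehyde.
Aldehyde appears at: OHC, CH(CHO), CHO → 3.

3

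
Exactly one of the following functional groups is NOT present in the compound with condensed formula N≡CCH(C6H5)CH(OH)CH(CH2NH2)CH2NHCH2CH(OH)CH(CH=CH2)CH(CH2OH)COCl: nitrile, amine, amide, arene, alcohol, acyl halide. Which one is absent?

amide

nitrile: present (N≡C — N≡C–: carbon triple-bonded to nitrogen → nitrile).
acyl halide: present (COCl — –C(=O)Cl: carbonyl C bonded to C and to a halogen → acyl halide (not alkyl halide)).
arene: present (CH(C6H5) — pendant –C6H5: benzene ring → arene).
amine: present (CH(CH2NH2) — pendant –CH2NH2: N on sp³ C, no adjacent C=O → amine).
alcohol: present (CH(OH) — –OH on an sp³ carbon → alcohol (secondary)).
amide: no segment matches this pattern.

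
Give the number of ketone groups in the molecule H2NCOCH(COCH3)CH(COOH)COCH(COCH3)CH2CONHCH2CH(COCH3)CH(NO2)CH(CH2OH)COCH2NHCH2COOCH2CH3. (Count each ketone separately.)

Reading the structure from left to right:
  H2NCO: –C(=O)NH2: carbonyl C bonded to C and to N → amide (the N is not a separate amine).
  CH(COCH3): pendant –COCH3: carbonyl C bonded to two carbons → ketone.
  CH(COOH): pendant –COOH: carbonyl C bonded to C and –OH → carboxylic acid.
  CO: –C(=O)– with carbon on both sides → ketone.
  CH(COCH3): pendant –COCH3: carbonyl C bonded to two carbons → ketone.
  CH2CONHCH2: –C(=O)–N– linkage → amide (the N is not an amine).
  CH(COCH3): pendant –COCH3: carbonyl C bonded to two carbons → ketone.
  CH(NO2): –NO2 on an sp³ carbon → nitro (the N=O is not a carbonyl).
  CH(CH2OH): pendant –CH2OH on an sp³ backbone C → alcohol.
  CO: –C(=O)– with carbon on both sides → ketone.
  CH2NHCH2: C–N–C with sp³ carbons and no adjacent C=O → amine (secondary).
  COOCH2CH3: –C(=O)OCH2CH3: carbonyl C bonded to C and to –OEt → ester.
Ketone appears at: CH(COCH3), CO, CH(COCH3), CH(COCH3), CO → 5.

5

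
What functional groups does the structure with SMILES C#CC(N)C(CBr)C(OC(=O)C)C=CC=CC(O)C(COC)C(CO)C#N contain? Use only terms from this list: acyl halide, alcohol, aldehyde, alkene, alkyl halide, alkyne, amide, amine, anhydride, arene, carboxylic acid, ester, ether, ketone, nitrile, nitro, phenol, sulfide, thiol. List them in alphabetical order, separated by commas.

C≡C triple bond → alkyne.
–NH2 on an sp³ carbon with no adjacent C=O → amine.
pendant –CH2X: halogen on sp³ carbon → alkyl halide.
pendant –OC(=O)CH3: an acyloxy group → ester.
C=C double bond → alkene.
C=C double bond → alkene.
–OH on an sp³ carbon → alcohol (secondary).
pendant –CH2OCH3: C–O–C linkage → ether.
pendant –CH2OH on an sp³ backbone C → alcohol.
–C≡N: carbon triple-bonded to nitrogen → nitrile.

alcohol, alkene, alkyl halide, alkyne, amine, ester, ether, nitrile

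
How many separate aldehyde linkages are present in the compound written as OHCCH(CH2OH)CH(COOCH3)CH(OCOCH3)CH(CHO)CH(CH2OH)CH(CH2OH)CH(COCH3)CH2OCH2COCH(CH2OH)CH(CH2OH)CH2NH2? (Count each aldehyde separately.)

2

Taking each segment in turn:
  OHC: terminal –CHO: carbonyl C bonded to H and C → aldehyde.
  CH(CH2OH): pendant –CH2OH on an sp³ backbone C → alcohol.
  CH(COOCH3): pendant –COOCH3: carbonyl C bonded to C and –OCH3 → ester.
  CH(OCOCH3): pendant –OC(=O)CH3: an acyloxy group → ester.
  CH(CHO): pendant –CHO: carbonyl C bonded to C and H → aldehyde.
  CH(CH2OH): pendant –CH2OH on an sp³ backbone C → alcohol.
  CH(CH2OH): pendant –CH2OH on an sp³ backbone C → alcohol.
  CH(COCH3): pendant –COCH3: carbonyl C bonded to two carbons → ketone.
  CH2OCH2: C–O–C with sp³ carbons on both sides and no adjacent C=O → ether.
  CO: –C(=O)– with carbon on both sides → ketone.
  CH(CH2OH): pendant –CH2OH on an sp³ backbone C → alcohol.
  CH(CH2OH): pendant –CH2OH on an sp³ backbone C → alcohol.
  CH2NH2: –NH2 on an sp³ carbon with no adjacent C=O → amine.
Aldehyde appears at: OHC, CH(CHO) → 2.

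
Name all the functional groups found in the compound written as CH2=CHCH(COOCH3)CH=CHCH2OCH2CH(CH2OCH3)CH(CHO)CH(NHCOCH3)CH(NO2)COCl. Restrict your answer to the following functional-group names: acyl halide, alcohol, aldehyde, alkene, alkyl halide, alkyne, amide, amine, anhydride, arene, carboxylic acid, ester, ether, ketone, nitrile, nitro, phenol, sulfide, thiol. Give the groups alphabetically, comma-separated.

Taking each segment in turn:
  CH2=CH: C=C double bond → alkene.
  CH(COOCH3): pendant –COOCH3: carbonyl C bonded to C and –OCH3 → ester.
  CH=CH: C=C double bond → alkene.
  CH2OCH2: C–O–C with sp³ carbons on both sides and no adjacent C=O → ether.
  CH(CH2OCH3): pendant –CH2OCH3: C–O–C linkage → ether.
  CH(CHO): pendant –CHO: carbonyl C bonded to C and H → aldehyde.
  CH(NHCOCH3): pendant –NHC(=O)CH3: N bonded to a carbonyl → amide (not amine).
  CH(NO2): –NO2 on an sp³ carbon → nitro (the N=O is not a carbonyl).
  COCl: –C(=O)Cl: carbonyl C bonded to C and to a halogen → acyl halide (not alkyl halide).

acyl halide, aldehyde, alkene, amide, ester, ether, nitro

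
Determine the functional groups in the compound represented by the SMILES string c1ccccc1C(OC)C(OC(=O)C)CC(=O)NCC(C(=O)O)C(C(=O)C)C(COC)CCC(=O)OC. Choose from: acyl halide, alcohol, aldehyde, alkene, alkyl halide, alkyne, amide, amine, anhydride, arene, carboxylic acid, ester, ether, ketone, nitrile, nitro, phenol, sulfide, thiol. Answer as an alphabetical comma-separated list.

amide, arene, carboxylic acid, ester, ether, ketone

Working along the chain:
  C6H5: C6H5– phenyl ring → arene.
  CH(OCH3): pendant –OCH3: C–O–C with sp³ C, no adjacent C=O → ether.
  CH(OCOCH3): pendant –OC(=O)CH3: an acyloxy group → ester.
  CH2CONHCH2: –C(=O)–N– linkage → amide (the N is not an amine).
  CH(COOH): pendant –COOH: carbonyl C bonded to C and –OH → carboxylic acid.
  CH(COCH3): pendant –COCH3: carbonyl C bonded to two carbons → ketone.
  CH(CH2OCH3): pendant –CH2OCH3: C–O–C linkage → ether.
  COOCH3: –C(=O)OCH3: carbonyl C bonded to C and to –OCH3 → ester (not ketone + ether).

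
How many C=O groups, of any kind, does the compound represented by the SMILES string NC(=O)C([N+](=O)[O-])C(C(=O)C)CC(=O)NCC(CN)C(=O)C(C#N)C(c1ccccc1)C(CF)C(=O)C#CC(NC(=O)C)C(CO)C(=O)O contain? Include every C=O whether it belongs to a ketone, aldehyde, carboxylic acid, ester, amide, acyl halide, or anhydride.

H2NCO: amide, 1 C=O (running total 1).
CH(COCH3): ketone, 1 C=O (running total 2).
CH2CONHCH2: amide, 1 C=O (running total 3).
CO: ketone, 1 C=O (running total 4).
CO: ketone, 1 C=O (running total 5).
CH(NHCOCH3): amide, 1 C=O (running total 6).
COOH: carboxylic acid, 1 C=O (running total 7).

7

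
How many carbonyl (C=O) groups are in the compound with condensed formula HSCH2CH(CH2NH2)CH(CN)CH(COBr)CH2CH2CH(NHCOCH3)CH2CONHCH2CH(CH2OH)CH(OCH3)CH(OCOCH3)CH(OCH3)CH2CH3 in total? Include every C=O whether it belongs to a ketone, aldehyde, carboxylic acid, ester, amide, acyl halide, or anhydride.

CH(COBr): acyl halide, 1 C=O (running total 1).
CH(NHCOCH3): amide, 1 C=O (running total 2).
CH2CONHCH2: amide, 1 C=O (running total 3).
CH(OCOCH3): ester, 1 C=O (running total 4).

4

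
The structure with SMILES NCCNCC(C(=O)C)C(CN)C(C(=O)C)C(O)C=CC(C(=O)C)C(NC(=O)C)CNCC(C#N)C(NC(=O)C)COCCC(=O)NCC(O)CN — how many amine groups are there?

Working along the chain:
  H2NCH2: –NH2 on an sp³ carbon with no adjacent C=O → amine.
  CH2NHCH2: C–N–C with sp³ carbons and no adjacent C=O → amine (secondary).
  CH(COCH3): pendant –COCH3: carbonyl C bonded to two carbons → ketone.
  CH(CH2NH2): pendant –CH2NH2: N on sp³ C, no adjacent C=O → amine.
  CH(COCH3): pendant –COCH3: carbonyl C bonded to two carbons → ketone.
  CH(OH): –OH on an sp³ carbon → alcohol (secondary).
  CH=CH: C=C double bond → alkene.
  CH(COCH3): pendant –COCH3: carbonyl C bonded to two carbons → ketone.
  CH(NHCOCH3): pendant –NHC(=O)CH3: N bonded to a carbonyl → amide (not amine).
  CH2NHCH2: C–N–C with sp³ carbons and no adjacent C=O → amine (secondary).
  CH(CN): pendant –C≡N: nitrile.
  CH(NHCOCH3): pendant –NHC(=O)CH3: N bonded to a carbonyl → amide (not amine).
  CH2OCH2: C–O–C with sp³ carbons on both sides and no adjacent C=O → ether.
  CH2CONHCH2: –C(=O)–N– linkage → amide (the N is not an amine).
  CH(OH): –OH on an sp³ carbon → alcohol (secondary).
  CH2NH2: –NH2 on an sp³ carbon with no adjacent C=O → amine.
Amine appears at: H2NCH2, CH2NHCH2, CH(CH2NH2), CH2NHCH2, CH2NH2 → 5.

5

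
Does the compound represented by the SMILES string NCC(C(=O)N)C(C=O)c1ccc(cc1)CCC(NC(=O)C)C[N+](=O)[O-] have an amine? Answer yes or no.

–NH2 on an sp³ carbon with no adjacent C=O → amine.
pendant –CONH2: carbonyl C bonded to C and N → amide.
pendant –CHO: carbonyl C bonded to C and H → aldehyde.
para-disubstituted benzene ring → arene.
pendant –NHC(=O)CH3: N bonded to a carbonyl → amide (not amine).
–NO2 on carbon → nitro group.
The H2NCH2 segment supplies the amine: –NH2 on an sp³ carbon with no adjacent C=O → amine.

yes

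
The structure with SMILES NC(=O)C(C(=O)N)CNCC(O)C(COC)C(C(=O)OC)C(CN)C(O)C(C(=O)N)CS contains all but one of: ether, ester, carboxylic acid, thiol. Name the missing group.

carboxylic acid

ester: present (CH(COOCH3) — pendant –COOCH3: carbonyl C bonded to C and –OCH3 → ester).
ether: present (CH(CH2OCH3) — pendant –CH2OCH3: C–O–C linkage → ether).
thiol: present (CH2SH — –SH on an sp³ carbon → thiol).
carboxylic acid: absent. In CH(COOCH3), the acyl oxygen is bonded to carbon (–O–C), not to H, so this is an ester. In each of H2NCO and CH(CONH2), the carbonyl is bonded to nitrogen, not to –OH; that is an amide.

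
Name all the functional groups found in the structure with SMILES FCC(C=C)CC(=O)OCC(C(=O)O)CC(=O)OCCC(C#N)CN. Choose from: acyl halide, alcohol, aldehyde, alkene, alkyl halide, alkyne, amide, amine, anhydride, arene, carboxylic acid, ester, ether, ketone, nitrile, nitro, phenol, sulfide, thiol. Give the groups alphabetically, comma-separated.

halogen on an sp³ carbon → alkyl halide.
pendant –CH=CH2: C=C double bond → alkene.
–C(=O)–O–C with C on the carbonyl side → ester.
pendant –COOH: carbonyl C bonded to C and –OH → carboxylic acid.
–C(=O)–O–C with C on the carbonyl side → ester.
pendant –C≡N: nitrile.
–NH2 on an sp³ carbon with no adjacent C=O → amine.

alkene, alkyl halide, amine, carboxylic acid, ester, nitrile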